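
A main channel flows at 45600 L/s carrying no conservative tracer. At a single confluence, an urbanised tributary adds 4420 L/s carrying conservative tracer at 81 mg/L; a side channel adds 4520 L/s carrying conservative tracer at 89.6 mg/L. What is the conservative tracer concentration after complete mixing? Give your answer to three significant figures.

14.0 mg/L

After mixing, C = (45600·0 + 4420·81.00 + 4520·89.60) / 54540 = 763000/54540 = 13.99 mg/L.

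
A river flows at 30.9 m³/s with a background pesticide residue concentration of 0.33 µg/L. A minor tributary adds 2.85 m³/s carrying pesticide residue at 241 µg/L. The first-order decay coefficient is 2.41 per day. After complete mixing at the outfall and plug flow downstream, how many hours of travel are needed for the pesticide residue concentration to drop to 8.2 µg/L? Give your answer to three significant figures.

9.20 h

Mixed concentration C = ΣQC/ΣQ = (30.90·0.3300 + 2.850·241.0) / 33.75 = 697.0/33.75 = 20.65 µg/L.
20.65·exp(−k·t) = 8.2 → t = ln(20.65/8.2)/k = 33120 s = 9.199 h.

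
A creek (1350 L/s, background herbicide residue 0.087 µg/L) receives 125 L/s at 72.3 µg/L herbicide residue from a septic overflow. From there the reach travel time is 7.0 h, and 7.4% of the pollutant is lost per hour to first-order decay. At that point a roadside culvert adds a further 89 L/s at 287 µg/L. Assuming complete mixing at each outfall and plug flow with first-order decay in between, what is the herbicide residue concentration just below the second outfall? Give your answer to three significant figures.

19.7 µg/L

Flow-weighted average: C = (1350·0.08700 + 125.0·72.30) / 1475 = 9155/1475 = 6.207 µg/L; combined flow 1475 L/s.
7.4%/h lost → k = −ln(1 − 0.074) = 0.07688 h⁻¹.
Applying C = C₀e^(−kt): 6.207 × 0.5838 = 3.624 µg/L.
Second outfall: C = (1475·3.624 + 89.00·287.0)/1564 = 19.75 µg/L.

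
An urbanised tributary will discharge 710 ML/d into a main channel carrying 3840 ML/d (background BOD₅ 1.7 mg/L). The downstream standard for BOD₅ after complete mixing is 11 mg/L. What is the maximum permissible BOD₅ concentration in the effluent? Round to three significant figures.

At the limit, (Qr·Cr + Qe·Cₑ)/(Qr + Qe) = 11:
Cₑ = (4550·11 − 3840·1.700) / 710.0 = 61.30 mg/L.

61.3 mg/L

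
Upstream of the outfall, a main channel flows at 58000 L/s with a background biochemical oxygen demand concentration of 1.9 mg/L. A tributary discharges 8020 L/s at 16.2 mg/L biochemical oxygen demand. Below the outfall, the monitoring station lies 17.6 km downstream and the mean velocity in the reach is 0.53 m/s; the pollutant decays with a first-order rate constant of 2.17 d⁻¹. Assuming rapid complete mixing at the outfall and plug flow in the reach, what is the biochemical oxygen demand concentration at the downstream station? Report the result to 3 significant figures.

1.58 mg/L

Conservation of mass: C = (58000·1.900 + 8020·16.20) / 66020 = 240100/66020 = 3.637 mg/L.
Travel time t = 17.6·1000 / 0.53 = 33210 s = 9.224 h.
First-order decay: C = 3.637·exp(−k·t) = 3.637·0.4343 = 1.580 mg/L.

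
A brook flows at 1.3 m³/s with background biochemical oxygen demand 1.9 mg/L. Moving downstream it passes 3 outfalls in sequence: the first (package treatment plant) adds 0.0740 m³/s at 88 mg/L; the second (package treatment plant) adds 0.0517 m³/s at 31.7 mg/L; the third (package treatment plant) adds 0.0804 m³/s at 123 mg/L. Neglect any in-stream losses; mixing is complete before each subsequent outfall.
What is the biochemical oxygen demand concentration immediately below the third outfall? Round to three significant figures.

13.6 mg/L

Below outfall 1: Q → 1.374 m³/s, C = (1.300·1.900 + 0.07400·88.00)/1.374 = 6.537 mg/L.
Below outfall 2: Q → 1.426 m³/s, C = (1.374·6.537 + 0.05170·31.70)/1.426 = 7.450 mg/L.
Below outfall 3: Q → 1.506 m³/s, C = (1.426·7.450 + 0.08040·123.0)/1.506 = 13.62 mg/L.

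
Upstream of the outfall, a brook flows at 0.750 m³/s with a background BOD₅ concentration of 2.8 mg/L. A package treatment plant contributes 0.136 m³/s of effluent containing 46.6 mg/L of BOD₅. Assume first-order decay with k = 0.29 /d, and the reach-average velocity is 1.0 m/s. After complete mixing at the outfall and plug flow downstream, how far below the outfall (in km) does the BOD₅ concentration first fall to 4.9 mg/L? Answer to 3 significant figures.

198 km

Flow-weighted average: C = (0.7500·2.800 + 0.1360·46.60) / 0.8860 = 8.438/0.8860 = 9.523 mg/L.
Set 9.523·exp(−k·t) = 4.9 → t = ln(9.523/4.9)/k = 198000 s = 54.99 h.
Distance = v·t = 1.0·198000 = 198000 m = 198.0 km.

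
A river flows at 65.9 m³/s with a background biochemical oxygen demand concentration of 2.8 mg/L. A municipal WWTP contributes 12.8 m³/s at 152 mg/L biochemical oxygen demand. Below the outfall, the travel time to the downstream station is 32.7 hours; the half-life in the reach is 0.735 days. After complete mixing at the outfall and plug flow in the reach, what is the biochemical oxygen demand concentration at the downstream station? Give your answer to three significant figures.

Mass balance: C = (65.90·2.800 + 12.80·152.0) / 78.70 = 2130/78.70 = 27.07 mg/L.
Half-life 0.735 d → k = ln 2 / 0.735 = 0.9431 d⁻¹.
Decay over the reach: 27.07·exp(−kt) = 27.07·0.2767 = 7.489 mg/L.

7.49 mg/L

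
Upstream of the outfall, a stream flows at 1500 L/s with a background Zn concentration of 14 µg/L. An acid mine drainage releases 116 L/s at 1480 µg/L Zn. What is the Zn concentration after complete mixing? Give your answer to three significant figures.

Mixed concentration C = ΣQC/ΣQ = (1500·14.00 + 116.0·1480) / 1616 = 192700/1616 = 119.2 µg/L.

119 µg/L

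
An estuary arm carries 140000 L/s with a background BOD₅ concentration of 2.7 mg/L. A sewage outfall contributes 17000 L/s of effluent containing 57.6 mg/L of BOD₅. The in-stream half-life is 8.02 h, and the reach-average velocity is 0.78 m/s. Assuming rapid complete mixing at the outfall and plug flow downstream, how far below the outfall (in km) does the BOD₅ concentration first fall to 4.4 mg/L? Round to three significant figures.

After mixing, C = (140000·2.700 + 17000·57.60) / 157000 = 1357000/157000 = 8.645 mg/L.
Half-life 8.02 h → k = ln 2 / 8.02 = 0.08643 h⁻¹ = 2.074 d⁻¹.
Set 8.645·exp(−k·t) = 4.4 → t = ln(8.645/4.4)/k = 28130 s = 7.814 h.
Distance = v·t = 0.78·28130 = 21940 m = 21.94 km.

21.9 km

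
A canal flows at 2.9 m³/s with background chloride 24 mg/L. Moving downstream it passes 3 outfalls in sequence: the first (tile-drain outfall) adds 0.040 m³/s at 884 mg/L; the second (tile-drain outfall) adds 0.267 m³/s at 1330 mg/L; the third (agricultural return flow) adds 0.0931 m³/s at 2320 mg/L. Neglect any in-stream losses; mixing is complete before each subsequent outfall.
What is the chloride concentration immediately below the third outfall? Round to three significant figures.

Below outfall 1: Q → 2.940 m³/s, C = (2.900·24.00 + 0.04000·884.0)/2.940 = 35.70 mg/L.
Below outfall 2: Q → 3.207 m³/s, C = (2.940·35.70 + 0.2670·1330)/3.207 = 143.5 mg/L.
Below outfall 3: Q → 3.300 m³/s, C = (3.207·143.5 + 0.09310·2320)/3.300 = 204.9 mg/L.

205 mg/L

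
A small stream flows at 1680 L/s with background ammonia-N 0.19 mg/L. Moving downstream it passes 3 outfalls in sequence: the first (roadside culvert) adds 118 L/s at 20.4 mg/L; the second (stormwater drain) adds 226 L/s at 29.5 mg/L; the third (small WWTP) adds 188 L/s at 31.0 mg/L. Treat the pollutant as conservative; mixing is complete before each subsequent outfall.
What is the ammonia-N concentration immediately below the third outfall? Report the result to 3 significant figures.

6.88 mg/L

After outfall 1: Q = 1680 + 118.0 = 1798 L/s; C = (1680·0.1900 + 118.0·20.40)/1798 = 1.516 mg/L.
After outfall 2: Q = 1798 + 226.0 = 2024 L/s; C = (1798·1.516 + 226.0·29.50)/2024 = 4.641 mg/L.
After outfall 3: Q = 2024 + 188.0 = 2212 L/s; C = (2024·4.641 + 188.0·31.00)/2212 = 6.881 mg/L.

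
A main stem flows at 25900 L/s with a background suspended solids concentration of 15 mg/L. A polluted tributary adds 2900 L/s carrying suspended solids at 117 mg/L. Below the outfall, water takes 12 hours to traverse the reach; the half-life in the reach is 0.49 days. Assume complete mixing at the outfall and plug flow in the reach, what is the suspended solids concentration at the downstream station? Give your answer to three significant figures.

12.5 mg/L

Mass balance: C = (25900·15.00 + 2900·117.0) / 28800 = 727800/28800 = 25.27 mg/L.
Half-life 0.49 d → k = ln 2 / 0.49 = 1.415 d⁻¹.
First-order decay: C = 25.27·exp(−k·t) = 25.27·0.4930 = 12.46 mg/L.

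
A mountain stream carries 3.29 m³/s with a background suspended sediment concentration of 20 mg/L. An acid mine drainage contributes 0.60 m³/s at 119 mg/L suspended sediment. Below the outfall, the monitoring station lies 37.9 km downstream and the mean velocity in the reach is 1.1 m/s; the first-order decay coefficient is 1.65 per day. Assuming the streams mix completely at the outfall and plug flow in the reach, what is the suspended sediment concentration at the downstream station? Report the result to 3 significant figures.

18.3 mg/L

After mixing, C = (3.290·20.00 + 0.6000·119.0) / 3.890 = 137.2/3.890 = 35.27 mg/L.
Travel time t = 37.9·1000 / 1.1 = 34450 s = 9.571 h.
Decay over the reach: 35.27·exp(−kt) = 35.27·0.5179 = 18.27 mg/L.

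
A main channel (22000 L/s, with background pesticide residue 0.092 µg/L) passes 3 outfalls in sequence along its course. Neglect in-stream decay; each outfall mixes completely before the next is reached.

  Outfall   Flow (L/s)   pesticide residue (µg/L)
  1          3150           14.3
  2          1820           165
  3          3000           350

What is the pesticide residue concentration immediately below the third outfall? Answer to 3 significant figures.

Below outfall 1: Q → 25150 L/s, C = (22000·0.09200 + 3150·14.30)/25150 = 1.872 µg/L.
Below outfall 2: Q → 26970 L/s, C = (25150·1.872 + 1820·165.0)/26970 = 12.88 µg/L.
Below outfall 3: Q → 29970 L/s, C = (26970·12.88 + 3000·350.0)/29970 = 46.63 µg/L.

46.6 µg/L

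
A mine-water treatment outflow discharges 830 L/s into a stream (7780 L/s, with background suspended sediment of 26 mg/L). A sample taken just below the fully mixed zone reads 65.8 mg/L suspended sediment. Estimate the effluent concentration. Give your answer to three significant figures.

Mass balance: 7780·26.00 + 830.0·Cₑ = 8610·65.80
→ Cₑ = (8610·65.80 − 7780·26.00) / 830.0 = 438.9 mg/L.

439 mg/L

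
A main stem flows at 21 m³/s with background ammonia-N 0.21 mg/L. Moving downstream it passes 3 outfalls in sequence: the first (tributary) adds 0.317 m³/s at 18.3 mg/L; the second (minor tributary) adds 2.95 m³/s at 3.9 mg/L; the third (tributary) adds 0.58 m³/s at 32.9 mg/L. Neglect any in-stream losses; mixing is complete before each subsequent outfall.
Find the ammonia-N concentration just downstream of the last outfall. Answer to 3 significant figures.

After outfall 1: Q = 21.00 + 0.3170 = 21.32 m³/s; C = (21.00·0.2100 + 0.3170·18.30)/21.32 = 0.4790 mg/L.
After outfall 2: Q = 21.32 + 2.950 = 24.27 m³/s; C = (21.32·0.4790 + 2.950·3.900)/24.27 = 0.8949 mg/L.
After outfall 3: Q = 24.27 + 0.5800 = 24.85 m³/s; C = (24.27·0.8949 + 0.5800·32.90)/24.85 = 1.642 mg/L.

1.64 mg/L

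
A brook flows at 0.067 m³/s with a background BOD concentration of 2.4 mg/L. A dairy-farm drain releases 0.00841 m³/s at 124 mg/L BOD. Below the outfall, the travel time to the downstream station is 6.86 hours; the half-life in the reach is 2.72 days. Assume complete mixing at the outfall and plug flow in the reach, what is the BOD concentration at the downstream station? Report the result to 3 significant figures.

Flow-weighted average: C = (0.06700·2.400 + 0.008410·124.0) / 0.07541 = 1.204/0.07541 = 15.96 mg/L.
Half-life 2.72 d → k = ln 2 / 2.72 = 0.2548 d⁻¹.
Applying C = C₀e^(−kt): 15.96 × 0.9297 = 14.84 mg/L.

14.8 mg/L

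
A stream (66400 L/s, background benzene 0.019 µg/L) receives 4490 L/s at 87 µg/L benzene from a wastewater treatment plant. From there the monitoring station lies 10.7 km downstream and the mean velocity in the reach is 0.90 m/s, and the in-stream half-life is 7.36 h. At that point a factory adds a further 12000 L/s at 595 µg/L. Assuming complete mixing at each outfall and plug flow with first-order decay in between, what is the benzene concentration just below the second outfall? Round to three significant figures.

Conservation of mass: C = (66400·0.01900 + 4490·87.00) / 70890 = 391900/70890 = 5.528 µg/L; combined flow 70890 L/s.
Travel time t = 10.7·1000 / 0.90 = 11890 s = 3.302 h.
Half-life 7.36 h → k = ln 2 / 7.36 = 0.09418 h⁻¹ = 2.260 d⁻¹.
First-order decay: C = 5.528·exp(−k·t) = 5.528·0.7327 = 4.050 µg/L.
Second outfall: C = (70890·4.050 + 12000·595.0)/82890 = 89.60 µg/L.

89.6 µg/L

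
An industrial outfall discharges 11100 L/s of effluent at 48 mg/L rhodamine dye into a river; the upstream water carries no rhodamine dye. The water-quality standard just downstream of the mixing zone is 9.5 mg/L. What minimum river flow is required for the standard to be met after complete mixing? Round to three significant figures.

Set C_mix = 9.5: (Q·0 + 11100·48.00) / (Q + 11100) = 9.5
→ Q = 11100·(48.00 − 9.5)/(9.5 − 0) = 44980 L/s.

45000 L/s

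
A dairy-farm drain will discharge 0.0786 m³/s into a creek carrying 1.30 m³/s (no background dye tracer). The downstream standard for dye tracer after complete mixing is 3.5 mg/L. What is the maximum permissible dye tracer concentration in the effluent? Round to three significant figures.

61.4 mg/L

At the limit, (Qr·Cr + Qe·Cₑ)/(Qr + Qe) = 3.5:
Cₑ = (1.379·3.5 − 1.300·0) / 0.07860 = 61.39 mg/L.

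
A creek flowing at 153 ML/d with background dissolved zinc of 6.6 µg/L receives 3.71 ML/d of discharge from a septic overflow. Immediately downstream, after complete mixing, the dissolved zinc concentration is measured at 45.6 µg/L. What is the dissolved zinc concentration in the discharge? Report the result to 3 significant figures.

1650 µg/L

Mass balance: 153.0·6.600 + 3.710·Cₑ = 156.7·45.60
→ Cₑ = (156.7·45.60 − 153.0·6.600) / 3.710 = 1654 µg/L.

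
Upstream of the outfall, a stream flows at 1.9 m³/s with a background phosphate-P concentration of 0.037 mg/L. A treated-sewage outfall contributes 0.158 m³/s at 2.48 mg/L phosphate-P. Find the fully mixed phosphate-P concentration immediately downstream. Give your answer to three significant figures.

After mixing, C = (1.900·0.03700 + 0.1580·2.480) / 2.058 = 0.4621/2.058 = 0.2246 mg/L.

0.225 mg/L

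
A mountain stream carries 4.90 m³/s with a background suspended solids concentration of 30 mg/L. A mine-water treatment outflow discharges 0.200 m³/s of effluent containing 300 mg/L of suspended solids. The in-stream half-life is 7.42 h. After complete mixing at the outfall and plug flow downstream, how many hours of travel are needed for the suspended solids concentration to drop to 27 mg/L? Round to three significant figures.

After mixing, C = (4.900·30.00 + 0.2000·300.0) / 5.100 = 207.0/5.100 = 40.59 mg/L.
Half-life 7.42 h → k = ln 2 / 7.42 = 0.09342 h⁻¹ = 2.242 d⁻¹.
40.59·exp(−k·t) = 27 → t = ln(40.59/27)/k = 15710 s = 4.364 h.

4.36 h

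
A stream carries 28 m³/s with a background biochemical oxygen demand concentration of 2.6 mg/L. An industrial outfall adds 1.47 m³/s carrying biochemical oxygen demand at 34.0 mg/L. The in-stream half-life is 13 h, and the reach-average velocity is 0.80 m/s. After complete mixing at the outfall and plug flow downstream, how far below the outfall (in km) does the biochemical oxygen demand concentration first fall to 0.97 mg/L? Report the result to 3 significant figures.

Mixed concentration C = ΣQC/ΣQ = (28.00·2.600 + 1.470·34.00) / 29.47 = 122.8/29.47 = 4.166 mg/L.
Half-life 13 h → k = ln 2 / 13 = 0.05332 h⁻¹ = 1.280 d⁻¹.
Set 4.166·exp(−k·t) = 0.97 → t = ln(4.166/0.97)/k = 98410 s = 27.34 h.
Distance = v·t = 0.80·98410 = 78730 m = 78.73 km.

78.7 km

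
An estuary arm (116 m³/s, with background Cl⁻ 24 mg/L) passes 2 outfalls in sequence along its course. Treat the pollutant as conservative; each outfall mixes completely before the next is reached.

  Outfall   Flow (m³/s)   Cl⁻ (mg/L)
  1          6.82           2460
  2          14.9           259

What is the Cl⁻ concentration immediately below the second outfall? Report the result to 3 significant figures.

After outfall 1: Q = 116.0 + 6.820 = 122.8 m³/s; C = (116.0·24.00 + 6.820·2460)/122.8 = 159.3 mg/L.
After outfall 2: Q = 122.8 + 14.90 = 137.7 m³/s; C = (122.8·159.3 + 14.90·259.0)/137.7 = 170.1 mg/L.

170 mg/L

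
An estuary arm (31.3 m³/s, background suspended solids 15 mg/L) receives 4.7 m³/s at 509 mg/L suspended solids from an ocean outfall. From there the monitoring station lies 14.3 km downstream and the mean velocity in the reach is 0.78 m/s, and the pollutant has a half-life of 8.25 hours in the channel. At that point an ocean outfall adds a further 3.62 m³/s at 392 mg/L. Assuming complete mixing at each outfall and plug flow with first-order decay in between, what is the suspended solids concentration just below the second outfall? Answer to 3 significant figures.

82.9 mg/L

Mass balance: C = (31.30·15.00 + 4.700·509.0) / 36.00 = 2862/36.00 = 79.49 mg/L; combined flow 36.00 m³/s.
Travel time t = 14.3·1000 / 0.78 = 18330 s = 5.093 h.
Half-life 8.25 h → k = ln 2 / 8.25 = 0.08402 h⁻¹ = 2.016 d⁻¹.
Decay over the reach: 79.49·exp(−kt) = 79.49·0.6519 = 51.82 mg/L.
Second outfall: C = (36.00·51.82 + 3.620·392.0)/39.62 = 82.90 mg/L.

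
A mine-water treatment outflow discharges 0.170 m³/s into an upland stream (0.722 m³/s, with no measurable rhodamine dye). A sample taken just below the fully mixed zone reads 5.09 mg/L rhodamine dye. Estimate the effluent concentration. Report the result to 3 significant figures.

Mass balance: 0.7220·0 + 0.1700·Cₑ = 0.8920·5.090
→ Cₑ = (0.8920·5.090 − 0.7220·0) / 0.1700 = 26.71 mg/L.

26.7 mg/L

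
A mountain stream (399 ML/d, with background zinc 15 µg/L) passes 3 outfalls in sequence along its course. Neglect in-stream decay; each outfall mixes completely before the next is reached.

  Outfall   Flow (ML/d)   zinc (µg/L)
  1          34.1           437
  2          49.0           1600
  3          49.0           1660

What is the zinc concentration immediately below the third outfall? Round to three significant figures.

Below outfall 1: Q → 433.1 ML/d, C = (399.0·15.00 + 34.10·437.0)/433.1 = 48.23 µg/L.
Below outfall 2: Q → 482.1 ML/d, C = (433.1·48.23 + 49.00·1600)/482.1 = 205.9 µg/L.
Below outfall 3: Q → 531.1 ML/d, C = (482.1·205.9 + 49.00·1660)/531.1 = 340.1 µg/L.

340 µg/L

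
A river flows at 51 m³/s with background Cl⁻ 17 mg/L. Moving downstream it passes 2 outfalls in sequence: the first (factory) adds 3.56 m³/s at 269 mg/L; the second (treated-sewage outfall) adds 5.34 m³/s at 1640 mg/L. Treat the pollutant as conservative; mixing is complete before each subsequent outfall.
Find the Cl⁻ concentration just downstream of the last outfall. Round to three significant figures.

177 mg/L

After outfall 1: Q = 51.00 + 3.560 = 54.56 m³/s; C = (51.00·17.00 + 3.560·269.0)/54.56 = 33.44 mg/L.
After outfall 2: Q = 54.56 + 5.340 = 59.90 m³/s; C = (54.56·33.44 + 5.340·1640)/59.90 = 176.7 mg/L.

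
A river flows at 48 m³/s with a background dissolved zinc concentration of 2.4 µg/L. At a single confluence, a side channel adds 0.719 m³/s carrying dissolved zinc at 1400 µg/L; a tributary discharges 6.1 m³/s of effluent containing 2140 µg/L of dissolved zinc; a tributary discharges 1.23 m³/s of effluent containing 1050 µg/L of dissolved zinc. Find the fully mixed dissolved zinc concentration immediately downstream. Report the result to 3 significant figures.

After mixing, C = (48.00·2.400 + 0.7190·1400 + 6.100·2140 + 1.230·1050) / 56.05 = 15470/56.05 = 276.0 µg/L.

276 µg/L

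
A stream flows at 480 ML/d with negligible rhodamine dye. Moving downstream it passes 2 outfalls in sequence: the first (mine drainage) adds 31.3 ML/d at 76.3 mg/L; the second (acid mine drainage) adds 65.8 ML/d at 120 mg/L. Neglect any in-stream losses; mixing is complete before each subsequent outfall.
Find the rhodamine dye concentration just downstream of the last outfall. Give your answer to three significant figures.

Below outfall 1: Q → 511.3 ML/d, C = (480.0·0 + 31.30·76.30)/511.3 = 4.671 mg/L.
Below outfall 2: Q → 577.1 ML/d, C = (511.3·4.671 + 65.80·120.0)/577.1 = 17.82 mg/L.

17.8 mg/L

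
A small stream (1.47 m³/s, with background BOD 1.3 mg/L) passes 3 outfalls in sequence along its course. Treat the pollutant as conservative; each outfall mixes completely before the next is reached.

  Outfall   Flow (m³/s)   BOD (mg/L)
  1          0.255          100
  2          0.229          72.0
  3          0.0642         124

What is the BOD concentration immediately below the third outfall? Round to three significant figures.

After outfall 1: Q = 1.470 + 0.2550 = 1.725 m³/s; C = (1.470·1.300 + 0.2550·100.0)/1.725 = 15.89 mg/L.
After outfall 2: Q = 1.725 + 0.2290 = 1.954 m³/s; C = (1.725·15.89 + 0.2290·72.00)/1.954 = 22.47 mg/L.
After outfall 3: Q = 1.954 + 0.06420 = 2.018 m³/s; C = (1.954·22.47 + 0.06420·124.0)/2.018 = 25.70 mg/L.

25.7 mg/L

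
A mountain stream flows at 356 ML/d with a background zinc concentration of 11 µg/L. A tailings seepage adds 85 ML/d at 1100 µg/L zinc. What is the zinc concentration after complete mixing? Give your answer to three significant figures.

221 µg/L

Conservation of mass: C = (356.0·11.00 + 85.00·1100) / 441.0 = 97420/441.0 = 220.9 µg/L.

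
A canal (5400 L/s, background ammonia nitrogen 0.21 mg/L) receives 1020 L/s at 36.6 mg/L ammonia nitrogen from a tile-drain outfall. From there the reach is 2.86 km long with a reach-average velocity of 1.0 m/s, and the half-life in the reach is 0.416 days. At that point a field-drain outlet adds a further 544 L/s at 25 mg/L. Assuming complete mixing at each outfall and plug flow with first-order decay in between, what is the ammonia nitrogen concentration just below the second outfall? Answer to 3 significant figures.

Flow-weighted average: C = (5400·0.2100 + 1020·36.60) / 6420 = 38470/6420 = 5.992 mg/L; combined flow 6420 L/s.
Travel time t = 2.86·1000 / 1.0 = 2860 s = 0.7944 h.
Half-life 0.416 d → k = ln 2 / 0.416 = 1.666 d⁻¹.
After decay, C = 5.992 × e^(−kt) = 5.992 × 0.9463 = 5.670 mg/L.
Second outfall: C = (6420·5.670 + 544.0·25.00)/6964 = 7.180 mg/L.

7.18 mg/L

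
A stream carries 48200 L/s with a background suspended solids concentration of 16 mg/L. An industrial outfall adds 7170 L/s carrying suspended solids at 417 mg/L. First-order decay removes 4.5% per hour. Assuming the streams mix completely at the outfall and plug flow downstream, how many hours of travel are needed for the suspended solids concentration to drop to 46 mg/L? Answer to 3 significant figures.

8.47 h

Conservation of mass: C = (48200·16.00 + 7170·417.0) / 55370 = 3761000/55370 = 67.93 mg/L.
4.5%/h lost → k = −ln(1 − 0.045) = 0.04604 h⁻¹.
67.93·exp(−k·t) = 46 → t = ln(67.93/46)/k = 30480 s = 8.465 h.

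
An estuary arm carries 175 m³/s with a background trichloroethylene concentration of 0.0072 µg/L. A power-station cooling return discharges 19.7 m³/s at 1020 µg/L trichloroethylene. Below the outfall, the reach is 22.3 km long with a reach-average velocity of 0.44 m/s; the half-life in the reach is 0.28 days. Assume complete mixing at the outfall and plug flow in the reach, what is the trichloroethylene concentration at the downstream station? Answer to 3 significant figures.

24.2 µg/L

Mass balance: C = (175.0·0.007200 + 19.70·1020) / 194.7 = 20100/194.7 = 103.2 µg/L.
Travel time t = 22.3·1000 / 0.44 = 50680 s = 14.08 h.
Half-life 0.28 d → k = ln 2 / 0.28 = 2.476 d⁻¹.
Applying C = C₀e^(−kt): 103.2 × 0.2341 = 24.16 µg/L.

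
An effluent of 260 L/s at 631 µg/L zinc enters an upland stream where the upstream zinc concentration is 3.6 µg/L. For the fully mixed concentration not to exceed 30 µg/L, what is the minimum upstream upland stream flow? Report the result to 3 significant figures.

Set C_mix = 30: (Q·3.600 + 260.0·631.0) / (Q + 260.0) = 30
→ Q = 260.0·(631.0 − 30)/(30 − 3.600) = 5919 L/s.

5920 L/s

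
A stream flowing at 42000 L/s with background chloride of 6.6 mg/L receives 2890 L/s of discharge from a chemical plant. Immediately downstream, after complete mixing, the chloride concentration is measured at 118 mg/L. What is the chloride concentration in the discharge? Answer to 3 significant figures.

Mass balance: 42000·6.600 + 2890·Cₑ = 44890·118.0
→ Cₑ = (44890·118.0 − 42000·6.600) / 2890 = 1737 mg/L.

1740 mg/L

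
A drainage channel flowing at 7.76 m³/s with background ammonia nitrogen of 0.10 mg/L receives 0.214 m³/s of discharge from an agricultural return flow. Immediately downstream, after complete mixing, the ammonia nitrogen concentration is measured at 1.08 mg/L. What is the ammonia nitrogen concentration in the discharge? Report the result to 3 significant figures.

Mass balance: 7.760·0.1000 + 0.2140·Cₑ = 7.974·1.080
→ Cₑ = (7.974·1.080 − 7.760·0.1000) / 0.2140 = 36.62 mg/L.

36.6 mg/L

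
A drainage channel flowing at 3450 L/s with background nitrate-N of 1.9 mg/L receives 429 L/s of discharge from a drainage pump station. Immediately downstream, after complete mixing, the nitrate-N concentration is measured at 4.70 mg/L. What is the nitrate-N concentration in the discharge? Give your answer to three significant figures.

Mass balance: 3450·1.900 + 429.0·Cₑ = 3879·4.700
→ Cₑ = (3879·4.700 − 3450·1.900) / 429.0 = 27.22 mg/L.

27.2 mg/L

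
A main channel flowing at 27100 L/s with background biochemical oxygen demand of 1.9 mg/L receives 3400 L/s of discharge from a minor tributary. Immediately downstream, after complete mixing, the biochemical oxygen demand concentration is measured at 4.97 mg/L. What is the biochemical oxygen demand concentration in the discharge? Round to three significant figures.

29.4 mg/L

Mass balance: 27100·1.900 + 3400·Cₑ = 30500·4.970
→ Cₑ = (30500·4.970 − 27100·1.900) / 3400 = 29.44 mg/L.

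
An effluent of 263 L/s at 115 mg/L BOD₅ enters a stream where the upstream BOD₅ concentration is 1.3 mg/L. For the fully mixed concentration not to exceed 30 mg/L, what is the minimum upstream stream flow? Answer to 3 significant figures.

Set C_mix = 30: (Q·1.300 + 263.0·115.0) / (Q + 263.0) = 30
→ Q = 263.0·(115.0 − 30)/(30 − 1.300) = 778.9 L/s.

779 L/s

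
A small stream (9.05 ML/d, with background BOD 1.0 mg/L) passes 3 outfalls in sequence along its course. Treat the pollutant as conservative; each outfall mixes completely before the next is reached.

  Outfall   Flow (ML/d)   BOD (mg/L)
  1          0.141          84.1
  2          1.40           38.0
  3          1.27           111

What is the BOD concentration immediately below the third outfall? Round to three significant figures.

Outfall 1: combined Q = 9.191 ML/d; C = (9.050·1.000 + 0.1410·84.10)/9.191 = 2.275 mg/L.
Outfall 2: combined Q = 10.59 ML/d; C = (9.191·2.275 + 1.400·38.00)/10.59 = 6.997 mg/L.
Outfall 3: combined Q = 11.86 ML/d; C = (10.59·6.997 + 1.270·111.0)/11.86 = 18.13 mg/L.

18.1 mg/L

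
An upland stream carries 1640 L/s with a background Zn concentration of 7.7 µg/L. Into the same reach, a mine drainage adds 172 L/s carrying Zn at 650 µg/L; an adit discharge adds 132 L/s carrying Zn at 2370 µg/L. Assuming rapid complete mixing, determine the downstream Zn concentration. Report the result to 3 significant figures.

Mass balance: C = (1640·7.700 + 172.0·650.0 + 132.0·2370) / 1944 = 437300/1944 = 224.9 µg/L.

225 µg/L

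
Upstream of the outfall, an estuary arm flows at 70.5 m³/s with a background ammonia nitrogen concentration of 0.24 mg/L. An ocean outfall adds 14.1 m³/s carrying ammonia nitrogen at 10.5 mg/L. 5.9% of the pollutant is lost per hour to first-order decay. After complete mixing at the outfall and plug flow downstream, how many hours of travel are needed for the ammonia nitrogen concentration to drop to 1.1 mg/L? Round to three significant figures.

9.41 h

Flow-weighted average: C = (70.50·0.2400 + 14.10·10.50) / 84.60 = 165.0/84.60 = 1.950 mg/L.
5.9%/h lost → k = −ln(1 − 0.059) = 0.06081 h⁻¹.
1.950·exp(−k·t) = 1.1 → t = ln(1.950/1.1)/k = 33890 s = 9.415 h.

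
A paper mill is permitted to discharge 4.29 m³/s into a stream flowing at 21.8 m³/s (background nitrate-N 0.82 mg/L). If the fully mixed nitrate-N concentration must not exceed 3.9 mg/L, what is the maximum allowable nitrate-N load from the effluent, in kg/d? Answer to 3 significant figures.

Mass balance at the limit: 21.80·0.8200 + 4.290·Cₑ = 26.09·3.9 → Cₑ = 19.55 mg/L.
Load = 4.290 m³/s × 19.55 g/m³ × 86 400 s/d = 7247 kg/d.

7250 kg/d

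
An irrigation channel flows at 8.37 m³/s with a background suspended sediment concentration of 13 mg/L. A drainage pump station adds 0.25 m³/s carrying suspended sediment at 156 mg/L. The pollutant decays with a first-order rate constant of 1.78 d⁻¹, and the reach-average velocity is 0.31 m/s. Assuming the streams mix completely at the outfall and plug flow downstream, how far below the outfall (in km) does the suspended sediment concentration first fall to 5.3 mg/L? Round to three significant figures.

17.7 km

Conservation of mass: C = (8.370·13.00 + 0.2500·156.0) / 8.620 = 147.8/8.620 = 17.15 mg/L.
Set 17.15·exp(−k·t) = 5.3 → t = ln(17.15/5.3)/k = 56990 s = 15.83 h.
Distance = v·t = 0.31·56990 = 17670 m = 17.67 km.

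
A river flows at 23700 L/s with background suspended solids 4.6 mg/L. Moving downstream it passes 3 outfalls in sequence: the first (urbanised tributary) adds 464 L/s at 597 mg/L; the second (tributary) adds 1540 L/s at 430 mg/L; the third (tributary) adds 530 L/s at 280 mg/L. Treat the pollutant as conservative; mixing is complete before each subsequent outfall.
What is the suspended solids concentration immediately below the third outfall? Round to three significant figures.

Outfall 1: combined Q = 24160 L/s; C = (23700·4.600 + 464.0·597.0)/24160 = 15.98 mg/L.
Outfall 2: combined Q = 25700 L/s; C = (24160·15.98 + 1540·430.0)/25700 = 40.78 mg/L.
Outfall 3: combined Q = 26230 L/s; C = (25700·40.78 + 530.0·280.0)/26230 = 45.61 mg/L.

45.6 mg/L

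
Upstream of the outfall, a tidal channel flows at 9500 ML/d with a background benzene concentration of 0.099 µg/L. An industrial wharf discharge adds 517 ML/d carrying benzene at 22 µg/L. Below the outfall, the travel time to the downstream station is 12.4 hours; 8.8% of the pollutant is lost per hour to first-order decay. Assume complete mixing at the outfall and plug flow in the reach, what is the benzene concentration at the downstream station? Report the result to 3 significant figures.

Mass balance: C = (9500·0.09900 + 517.0·22.00) / 10020 = 12310/10020 = 1.229 µg/L.
8.8%/h lost → k = −ln(1 − 0.088) = 0.09212 h⁻¹.
After decay, C = 1.229 × e^(−kt) = 1.229 × 0.3191 = 0.3923 µg/L.

0.392 µg/L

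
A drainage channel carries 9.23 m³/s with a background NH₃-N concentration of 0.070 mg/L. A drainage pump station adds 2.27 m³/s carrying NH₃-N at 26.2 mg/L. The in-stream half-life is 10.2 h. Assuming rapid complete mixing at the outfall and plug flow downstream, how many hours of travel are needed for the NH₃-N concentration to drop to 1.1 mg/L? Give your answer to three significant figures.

Mass balance: C = (9.230·0.07000 + 2.270·26.20) / 11.50 = 60.12/11.50 = 5.228 mg/L.
Half-life 10.2 h → k = ln 2 / 10.2 = 0.06796 h⁻¹ = 1.631 d⁻¹.
5.228·exp(−k·t) = 1.1 → t = ln(5.228/1.1)/k = 82570 s = 22.94 h.

22.9 h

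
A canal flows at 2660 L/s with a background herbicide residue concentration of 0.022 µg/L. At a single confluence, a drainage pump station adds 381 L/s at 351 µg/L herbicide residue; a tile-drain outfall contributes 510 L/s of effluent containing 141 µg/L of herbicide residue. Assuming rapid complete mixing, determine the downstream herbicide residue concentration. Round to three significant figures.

57.9 µg/L

Mass balance: C = (2660·0.02200 + 381.0·351.0 + 510.0·141.0) / 3551 = 205700/3551 = 57.93 µg/L.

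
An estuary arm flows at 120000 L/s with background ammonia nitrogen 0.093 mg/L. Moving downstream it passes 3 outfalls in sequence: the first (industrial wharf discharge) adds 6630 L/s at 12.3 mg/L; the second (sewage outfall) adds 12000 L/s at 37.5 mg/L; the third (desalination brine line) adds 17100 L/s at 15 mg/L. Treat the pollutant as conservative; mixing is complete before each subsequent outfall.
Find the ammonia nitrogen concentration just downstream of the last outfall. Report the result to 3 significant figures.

5.13 mg/L

After outfall 1: Q = 120000 + 6630 = 126600 L/s; C = (120000·0.09300 + 6630·12.30)/126600 = 0.7321 mg/L.
After outfall 2: Q = 126600 + 12000 = 138600 L/s; C = (126600·0.7321 + 12000·37.50)/138600 = 3.915 mg/L.
After outfall 3: Q = 138600 + 17100 = 155700 L/s; C = (138600·3.915 + 17100·15.00)/155700 = 5.132 mg/L.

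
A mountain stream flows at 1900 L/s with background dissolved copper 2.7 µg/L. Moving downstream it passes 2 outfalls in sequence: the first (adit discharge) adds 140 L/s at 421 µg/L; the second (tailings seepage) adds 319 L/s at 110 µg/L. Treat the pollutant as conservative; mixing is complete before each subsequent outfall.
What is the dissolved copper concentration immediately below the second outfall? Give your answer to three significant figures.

Below outfall 1: Q → 2040 L/s, C = (1900·2.700 + 140.0·421.0)/2040 = 31.41 µg/L.
Below outfall 2: Q → 2359 L/s, C = (2040·31.41 + 319.0·110.0)/2359 = 42.03 µg/L.

42.0 µg/L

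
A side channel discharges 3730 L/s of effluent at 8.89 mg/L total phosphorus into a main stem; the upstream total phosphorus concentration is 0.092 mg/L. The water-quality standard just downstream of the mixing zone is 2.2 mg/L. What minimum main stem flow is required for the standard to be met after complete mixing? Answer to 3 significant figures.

11800 L/s

Set C_mix = 2.2: (Q·0.09200 + 3730·8.890) / (Q + 3730) = 2.2
→ Q = 3730·(8.890 − 2.2)/(2.2 − 0.09200) = 11840 L/s.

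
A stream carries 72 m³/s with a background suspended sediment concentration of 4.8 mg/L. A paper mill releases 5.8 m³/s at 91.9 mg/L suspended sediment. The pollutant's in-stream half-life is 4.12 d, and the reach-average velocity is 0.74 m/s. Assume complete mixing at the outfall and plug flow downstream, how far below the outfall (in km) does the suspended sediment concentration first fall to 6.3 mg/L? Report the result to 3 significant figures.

222 km

After mixing, C = (72.00·4.800 + 5.800·91.90) / 77.80 = 878.6/77.80 = 11.29 mg/L.
Half-life 4.12 d → k = ln 2 / 4.12 = 0.1682 d⁻¹.
Set 11.29·exp(−k·t) = 6.3 → t = ln(11.29/6.3)/k = 299700 s = 83.26 h.
Distance = v·t = 0.74·299700 = 221800 m = 221.8 km.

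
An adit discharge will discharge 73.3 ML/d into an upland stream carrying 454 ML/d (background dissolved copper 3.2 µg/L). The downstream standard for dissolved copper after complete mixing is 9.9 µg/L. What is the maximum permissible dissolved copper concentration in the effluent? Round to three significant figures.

51.4 µg/L

At the limit, (Qr·Cr + Qe·Cₑ)/(Qr + Qe) = 9.9:
Cₑ = (527.3·9.9 − 454.0·3.200) / 73.30 = 51.40 µg/L.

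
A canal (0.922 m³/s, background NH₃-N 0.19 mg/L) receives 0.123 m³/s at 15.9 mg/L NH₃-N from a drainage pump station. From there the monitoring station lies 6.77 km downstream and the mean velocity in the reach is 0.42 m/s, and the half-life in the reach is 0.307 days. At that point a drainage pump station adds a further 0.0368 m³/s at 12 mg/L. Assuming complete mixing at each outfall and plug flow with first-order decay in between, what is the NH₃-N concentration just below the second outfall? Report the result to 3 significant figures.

1.70 mg/L

Mixed concentration C = ΣQC/ΣQ = (0.9220·0.1900 + 0.1230·15.90) / 1.045 = 2.131/1.045 = 2.039 mg/L; combined flow 1.045 m³/s.
Travel time t = 6.77·1000 / 0.42 = 16120 s = 4.478 h.
Half-life 0.307 d → k = ln 2 / 0.307 = 2.258 d⁻¹.
First-order decay: C = 2.039·exp(−k·t) = 2.039·0.6562 = 1.338 mg/L.
At the second outfall, C = (1.045·1.338 + 0.03680·12.00) / (1.045 + 0.03680) = 1.701 mg/L.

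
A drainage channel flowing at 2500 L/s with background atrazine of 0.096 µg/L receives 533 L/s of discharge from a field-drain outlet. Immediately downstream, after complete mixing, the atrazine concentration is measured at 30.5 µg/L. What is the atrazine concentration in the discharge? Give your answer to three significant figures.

Mass balance: 2500·0.09600 + 533.0·Cₑ = 3033·30.50
→ Cₑ = (3033·30.50 − 2500·0.09600) / 533.0 = 173.1 µg/L.

173 µg/L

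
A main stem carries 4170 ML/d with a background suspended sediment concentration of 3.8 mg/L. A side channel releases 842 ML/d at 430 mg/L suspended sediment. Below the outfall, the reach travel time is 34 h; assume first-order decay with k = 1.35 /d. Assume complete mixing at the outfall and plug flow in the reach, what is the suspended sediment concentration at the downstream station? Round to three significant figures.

11.1 mg/L

Conservation of mass: C = (4170·3.800 + 842.0·430.0) / 5012 = 377900/5012 = 75.40 mg/L.
After decay, C = 75.40 × e^(−kt) = 75.40 × 0.1477 = 11.14 mg/L.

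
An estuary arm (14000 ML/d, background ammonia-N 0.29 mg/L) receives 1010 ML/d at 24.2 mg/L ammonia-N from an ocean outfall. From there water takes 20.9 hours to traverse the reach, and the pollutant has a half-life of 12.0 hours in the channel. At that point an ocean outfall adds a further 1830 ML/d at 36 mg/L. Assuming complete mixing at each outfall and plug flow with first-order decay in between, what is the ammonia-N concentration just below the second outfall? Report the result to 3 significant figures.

Conservation of mass: C = (14000·0.2900 + 1010·24.20) / 15010 = 28500/15010 = 1.899 mg/L; combined flow 15010 ML/d.
Half-life 12.0 h → k = ln 2 / 12.0 = 0.05776 h⁻¹ = 1.386 d⁻¹.
Decay over the reach: 1.899·exp(−kt) = 1.899·0.2990 = 0.5678 mg/L.
Second outfall: C = (15010·0.5678 + 1830·36.00)/16840 = 4.418 mg/L.

4.42 mg/L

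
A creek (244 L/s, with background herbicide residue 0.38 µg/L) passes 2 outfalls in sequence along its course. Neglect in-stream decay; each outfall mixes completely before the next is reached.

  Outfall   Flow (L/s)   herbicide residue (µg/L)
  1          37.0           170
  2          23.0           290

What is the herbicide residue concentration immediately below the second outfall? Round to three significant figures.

Outfall 1: combined Q = 281.0 L/s; C = (244.0·0.3800 + 37.00·170.0)/281.0 = 22.71 µg/L.
Outfall 2: combined Q = 304.0 L/s; C = (281.0·22.71 + 23.00·290.0)/304.0 = 42.94 µg/L.

42.9 µg/L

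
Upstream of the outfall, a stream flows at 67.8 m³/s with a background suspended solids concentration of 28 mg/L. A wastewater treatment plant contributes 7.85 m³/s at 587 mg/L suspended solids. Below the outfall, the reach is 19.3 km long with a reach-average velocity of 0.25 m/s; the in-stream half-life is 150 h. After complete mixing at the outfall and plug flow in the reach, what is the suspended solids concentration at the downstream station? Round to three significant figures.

77.9 mg/L

Mass balance: C = (67.80·28.00 + 7.850·587.0) / 75.65 = 6506/75.65 = 86.01 mg/L.
Travel time t = 19.3·1000 / 0.25 = 77200 s = 21.44 h.
Half-life 150 h → k = ln 2 / 150 = 0.004621 h⁻¹ = 0.1109 d⁻¹.
Applying C = C₀e^(−kt): 86.01 × 0.9057 = 77.89 mg/L.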